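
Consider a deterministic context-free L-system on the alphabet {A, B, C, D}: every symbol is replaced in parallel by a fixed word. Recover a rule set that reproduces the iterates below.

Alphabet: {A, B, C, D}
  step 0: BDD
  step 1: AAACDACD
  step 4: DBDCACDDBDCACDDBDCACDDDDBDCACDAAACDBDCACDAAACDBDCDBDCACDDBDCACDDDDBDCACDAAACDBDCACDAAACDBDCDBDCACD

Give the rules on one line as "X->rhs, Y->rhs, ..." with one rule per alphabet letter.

A->D, B->AA, C->BDC, D->ACD

  step 0 ⇒ step 1: BDD ⇒ AA·ACD·ACD
    B ↦ AA
    D ↦ ACD
    A ↦ D  (constrained at step 1)
    C ↦ BDC  (constrained at step 1)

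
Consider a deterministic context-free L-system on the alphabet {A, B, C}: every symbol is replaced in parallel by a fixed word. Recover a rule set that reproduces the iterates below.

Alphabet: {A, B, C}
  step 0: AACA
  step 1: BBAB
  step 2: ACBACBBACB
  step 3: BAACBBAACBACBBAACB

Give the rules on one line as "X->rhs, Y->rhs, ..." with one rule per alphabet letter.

  step 2 ⇒ step 3: ACBACBBACB ⇒ B·A·ACB·B·A·ACB·ACB·B·A·ACB
    A ↦ B
    B ↦ ACB
    C ↦ A

A->B, B->ACB, C->A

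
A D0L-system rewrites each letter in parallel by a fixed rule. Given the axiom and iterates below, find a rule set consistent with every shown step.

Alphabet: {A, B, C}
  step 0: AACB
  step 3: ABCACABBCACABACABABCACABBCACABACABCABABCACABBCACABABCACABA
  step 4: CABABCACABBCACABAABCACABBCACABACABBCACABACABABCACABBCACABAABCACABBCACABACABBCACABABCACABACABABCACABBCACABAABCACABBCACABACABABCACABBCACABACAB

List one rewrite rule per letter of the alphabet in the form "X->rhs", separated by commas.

A->CAB, B->A, C->BCA

  step 3 ⇒ step 4: ABCACABBCACABACABABCACABBCACABACABCABABCACABBCACABABCACABA ⇒ CAB·A·BCA·CAB·BCA·CAB·A·A·BCA·CAB·BCA·CAB·A·CAB·BCA·CAB·A·CAB·A·BCA·CAB·BCA·CAB·A·A·BCA·CAB·BCA·CAB·A·CAB·BCA·CAB·A·BCA·CAB·A·CAB·A·BCA·CAB·BCA·CAB·A·A·BCA·CAB·BCA·CAB·A·CAB·A·BCA·CAB·BCA·CAB·A·CAB
    A ↦ CAB
    B ↦ A
    C ↦ BCA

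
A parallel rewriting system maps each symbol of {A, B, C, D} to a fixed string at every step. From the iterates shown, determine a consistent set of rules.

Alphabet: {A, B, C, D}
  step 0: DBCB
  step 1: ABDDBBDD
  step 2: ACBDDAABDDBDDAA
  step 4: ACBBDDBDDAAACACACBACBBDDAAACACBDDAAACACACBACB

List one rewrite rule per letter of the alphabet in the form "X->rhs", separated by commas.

A->AC, B->BDD, C->B, D->A

  step 1 ⇒ step 2: ABDDBBDD ⇒ AC·BDD·A·A·BDD·BDD·A·A
    A ↦ AC
    B ↦ BDD
    D ↦ A
  step 0 ⇒ step 1: DBCB ⇒ A·BDD·B·BDD
    C ↦ B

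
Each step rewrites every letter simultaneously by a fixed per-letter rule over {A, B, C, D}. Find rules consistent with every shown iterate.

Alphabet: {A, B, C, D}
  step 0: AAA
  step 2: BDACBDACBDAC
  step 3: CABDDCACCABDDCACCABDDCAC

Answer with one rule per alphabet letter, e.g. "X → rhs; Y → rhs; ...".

A->DC, B->CA, C->AC, D->BD

  step 2 ⇒ step 3: BDACBDACBDAC ⇒ CA·BD·DC·AC·CA·BD·DC·AC·CA·BD·DC·AC
    A ↦ DC
    B ↦ CA
    C ↦ AC
    D ↦ BD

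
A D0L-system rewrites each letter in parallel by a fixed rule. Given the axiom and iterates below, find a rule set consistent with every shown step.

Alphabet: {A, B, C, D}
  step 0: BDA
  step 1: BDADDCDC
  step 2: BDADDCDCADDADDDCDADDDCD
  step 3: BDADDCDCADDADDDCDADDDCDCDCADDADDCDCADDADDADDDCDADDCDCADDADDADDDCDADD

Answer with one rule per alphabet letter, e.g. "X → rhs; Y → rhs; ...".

  step 2 ⇒ step 3: BDADDCDCADDADDDCDADDDCD ⇒ BD·ADD·CDC·ADD·ADD·DCD·ADD·DCD·CDC·ADD·ADD·CDC·ADD·ADD·ADD·DCD·ADD·CDC·ADD·ADD·ADD·DCD·ADD
    A ↦ CDC
    B ↦ BD
    C ↦ DCD
    D ↦ ADD

A->CDC, B->BD, C->DCD, D->ADD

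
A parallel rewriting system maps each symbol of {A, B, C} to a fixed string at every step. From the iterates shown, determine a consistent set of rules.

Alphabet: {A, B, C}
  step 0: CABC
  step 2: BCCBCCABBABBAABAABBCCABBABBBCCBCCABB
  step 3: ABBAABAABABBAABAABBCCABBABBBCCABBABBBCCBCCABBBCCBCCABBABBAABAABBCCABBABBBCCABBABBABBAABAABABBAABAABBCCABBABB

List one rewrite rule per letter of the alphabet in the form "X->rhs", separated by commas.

A->BCC, B->ABB, C->AAB

  step 2 ⇒ step 3: BCCBCCABBABBAABAABBCCABBABBBCCBCCABB ⇒ ABB·AAB·AAB·ABB·AAB·AAB·BCC·ABB·ABB·BCC·ABB·ABB·BCC·BCC·ABB·BCC·BCC·ABB·ABB·AAB·AAB·BCC·ABB·ABB·BCC·ABB·ABB·ABB·AAB·AAB·ABB·AAB·AAB·BCC·ABB·ABB
    A ↦ BCC
    B ↦ ABB
    C ↦ AAB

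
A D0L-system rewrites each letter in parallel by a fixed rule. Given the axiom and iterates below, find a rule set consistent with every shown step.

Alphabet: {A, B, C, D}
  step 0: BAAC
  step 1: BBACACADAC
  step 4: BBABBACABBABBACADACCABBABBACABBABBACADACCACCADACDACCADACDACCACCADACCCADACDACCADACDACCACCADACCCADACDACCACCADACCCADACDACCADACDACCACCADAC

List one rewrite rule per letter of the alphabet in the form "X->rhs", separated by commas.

A->CA, B->BBA, C->DAC, D->C

  step 0 ⇒ step 1: BAAC ⇒ BBA·CA·CA·DAC
    A ↦ CA
    B ↦ BBA
    C ↦ DAC
    D ↦ C  (constrained at step 1)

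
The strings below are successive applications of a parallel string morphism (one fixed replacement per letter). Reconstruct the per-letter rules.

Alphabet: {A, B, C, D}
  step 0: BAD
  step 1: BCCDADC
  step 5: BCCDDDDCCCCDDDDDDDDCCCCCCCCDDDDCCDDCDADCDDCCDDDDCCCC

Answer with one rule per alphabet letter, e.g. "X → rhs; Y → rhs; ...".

  step 0 ⇒ step 1: BAD ⇒ BCC·DAD·C
    A ↦ DAD
    B ↦ BCC
    D ↦ C
    C ↦ DD  (constrained at step 1)

A->DAD, B->BCC, C->DD, D->C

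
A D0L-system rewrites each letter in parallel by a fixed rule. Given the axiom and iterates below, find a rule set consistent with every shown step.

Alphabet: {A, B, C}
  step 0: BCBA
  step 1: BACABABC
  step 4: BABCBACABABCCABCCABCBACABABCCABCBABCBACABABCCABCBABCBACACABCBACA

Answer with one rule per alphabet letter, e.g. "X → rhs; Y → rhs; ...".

A->BC, B->BA, C->CA

  step 0 ⇒ step 1: BCBA ⇒ BA·CA·BA·BC
    A ↦ BC
    B ↦ BA
    C ↦ CA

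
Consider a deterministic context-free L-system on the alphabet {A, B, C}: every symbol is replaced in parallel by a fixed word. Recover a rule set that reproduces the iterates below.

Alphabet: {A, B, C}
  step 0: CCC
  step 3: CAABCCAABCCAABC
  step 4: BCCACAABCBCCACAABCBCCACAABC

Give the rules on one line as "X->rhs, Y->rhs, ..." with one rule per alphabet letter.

  step 3 ⇒ step 4: CAABCCAABCCAABC ⇒ BC·CA·CA·A·BC·BC·CA·CA·A·BC·BC·CA·CA·A·BC
    A ↦ CA
    B ↦ A
    C ↦ BC

A->CA, B->A, C->BC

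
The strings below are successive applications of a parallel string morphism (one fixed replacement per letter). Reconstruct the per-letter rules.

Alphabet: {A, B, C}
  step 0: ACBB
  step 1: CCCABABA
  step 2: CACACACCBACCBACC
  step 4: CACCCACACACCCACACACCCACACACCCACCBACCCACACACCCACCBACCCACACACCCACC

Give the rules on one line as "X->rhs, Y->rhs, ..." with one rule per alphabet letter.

  step 1 ⇒ step 2: CCCABABA ⇒ CA·CA·CA·CC·BA·CC·BA·CC
    A ↦ CC
    B ↦ BA
    C ↦ CA

A->CC, B->BA, C->CA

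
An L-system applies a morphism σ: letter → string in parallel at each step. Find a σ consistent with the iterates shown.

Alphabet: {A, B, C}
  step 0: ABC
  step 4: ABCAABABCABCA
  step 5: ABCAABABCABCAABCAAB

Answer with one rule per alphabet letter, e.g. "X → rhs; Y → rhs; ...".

A->AB, B->C, C->A

  step 4 ⇒ step 5: ABCAABABCABCA ⇒ AB·C·A·AB·AB·C·AB·C·A·AB·C·A·AB
    A ↦ AB
    B ↦ C
    C ↦ A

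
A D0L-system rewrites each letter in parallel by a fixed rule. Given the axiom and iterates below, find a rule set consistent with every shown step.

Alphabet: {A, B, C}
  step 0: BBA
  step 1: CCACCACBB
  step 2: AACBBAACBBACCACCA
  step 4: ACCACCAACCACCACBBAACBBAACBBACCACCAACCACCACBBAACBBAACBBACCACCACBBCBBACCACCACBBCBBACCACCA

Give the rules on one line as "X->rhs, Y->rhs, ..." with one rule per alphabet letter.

  step 1 ⇒ step 2: CCACCACBB ⇒ A·A·CBB·A·A·CBB·A·CCA·CCA
    A ↦ CBB
    B ↦ CCA
    C ↦ A

A->CBB, B->CCA, C->A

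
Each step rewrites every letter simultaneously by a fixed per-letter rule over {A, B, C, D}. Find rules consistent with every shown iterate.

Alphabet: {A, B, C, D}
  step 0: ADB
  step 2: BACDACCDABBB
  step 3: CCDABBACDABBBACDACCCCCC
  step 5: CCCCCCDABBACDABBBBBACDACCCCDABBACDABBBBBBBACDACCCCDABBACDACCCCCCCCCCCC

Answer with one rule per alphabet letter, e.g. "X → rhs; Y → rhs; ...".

  step 2 ⇒ step 3: BACDACCDABBB ⇒ CC·DA·B·BAC·DA·B·B·BAC·DA·CC·CC·CC
    A ↦ DA
    B ↦ CC
    C ↦ B
    D ↦ BAC

A->DA, B->CC, C->B, D->BAC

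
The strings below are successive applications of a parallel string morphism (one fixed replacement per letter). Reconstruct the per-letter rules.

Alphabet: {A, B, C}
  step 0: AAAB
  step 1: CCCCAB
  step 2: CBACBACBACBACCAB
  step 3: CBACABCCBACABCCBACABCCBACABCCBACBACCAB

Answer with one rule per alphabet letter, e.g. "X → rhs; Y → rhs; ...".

  step 2 ⇒ step 3: CBACBACBACBACCAB ⇒ CBA·CAB·C·CBA·CAB·C·CBA·CAB·C·CBA·CAB·C·CBA·CBA·C·CAB
    A ↦ C
    B ↦ CAB
    C ↦ CBA

A->C, B->CAB, C->CBA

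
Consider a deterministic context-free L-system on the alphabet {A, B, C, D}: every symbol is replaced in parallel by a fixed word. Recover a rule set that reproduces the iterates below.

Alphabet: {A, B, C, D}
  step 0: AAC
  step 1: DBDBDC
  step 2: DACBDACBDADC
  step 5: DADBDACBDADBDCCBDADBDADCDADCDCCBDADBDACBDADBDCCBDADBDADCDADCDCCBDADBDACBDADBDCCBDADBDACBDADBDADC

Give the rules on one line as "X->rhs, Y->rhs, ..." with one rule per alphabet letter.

  step 1 ⇒ step 2: DBDBDC ⇒ DA·CB·DA·CB·DA·DC
    B ↦ CB
    C ↦ DC
    D ↦ DA
  step 0 ⇒ step 1: AAC ⇒ DB·DB·DC
    A ↦ DB

A->DB, B->CB, C->DC, D->DA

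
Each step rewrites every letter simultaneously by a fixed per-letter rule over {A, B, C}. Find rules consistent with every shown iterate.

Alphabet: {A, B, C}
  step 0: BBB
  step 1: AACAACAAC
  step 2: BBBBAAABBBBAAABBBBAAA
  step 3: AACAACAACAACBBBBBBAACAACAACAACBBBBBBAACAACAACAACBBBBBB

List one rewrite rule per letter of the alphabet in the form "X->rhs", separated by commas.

A->BB, B->AAC, C->AAA

  step 2 ⇒ step 3: BBBBAAABBBBAAABBBBAAA ⇒ AAC·AAC·AAC·AAC·BB·BB·BB·AAC·AAC·AAC·AAC·BB·BB·BB·AAC·AAC·AAC·AAC·BB·BB·BB
    A ↦ BB
    B ↦ AAC
  step 1 ⇒ step 2: AACAACAAC ⇒ BB·BB·AAA·BB·BB·AAA·BB·BB·AAA
    C ↦ AAA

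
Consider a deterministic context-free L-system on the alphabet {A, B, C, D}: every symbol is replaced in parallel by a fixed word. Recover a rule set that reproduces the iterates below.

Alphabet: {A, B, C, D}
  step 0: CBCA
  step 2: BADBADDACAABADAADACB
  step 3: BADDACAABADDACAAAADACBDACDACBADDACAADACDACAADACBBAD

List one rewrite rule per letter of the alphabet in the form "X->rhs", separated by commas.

  step 2 ⇒ step 3: BADBADDACAABADAADACB ⇒ BAD·DAC·AA·BAD·DAC·AA·AA·DAC·B·DAC·DAC·BAD·DAC·AA·DAC·DAC·AA·DAC·B·BAD
    A ↦ DAC
    B ↦ BAD
    C ↦ B
    D ↦ AA

A->DAC, B->BAD, C->B, D->AA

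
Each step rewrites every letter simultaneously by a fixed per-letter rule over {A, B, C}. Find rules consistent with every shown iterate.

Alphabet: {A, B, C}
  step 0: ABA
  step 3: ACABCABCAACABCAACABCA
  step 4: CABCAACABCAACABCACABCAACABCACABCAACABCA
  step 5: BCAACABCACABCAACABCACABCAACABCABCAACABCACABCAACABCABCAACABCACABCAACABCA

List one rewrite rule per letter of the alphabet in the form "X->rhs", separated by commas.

  step 4 ⇒ step 5: CABCAACABCAACABCACABCAACABCACABCAACABCA ⇒ B·CA·ACA·B·CA·CA·B·CA·ACA·B·CA·CA·B·CA·ACA·B·CA·B·CA·ACA·B·CA·CA·B·CA·ACA·B·CA·B·CA·ACA·B·CA·CA·B·CA·ACA·B·CA
    A ↦ CA
    B ↦ ACA
    C ↦ B

A->CA, B->ACA, C->B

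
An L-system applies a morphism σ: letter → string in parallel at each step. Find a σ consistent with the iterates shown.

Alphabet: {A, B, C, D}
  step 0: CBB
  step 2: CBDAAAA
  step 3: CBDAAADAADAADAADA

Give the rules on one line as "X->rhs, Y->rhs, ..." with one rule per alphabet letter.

A->ADA, B->D, C->CB, D->AA

  step 2 ⇒ step 3: CBDAAAA ⇒ CB·D·AA·ADA·ADA·ADA·ADA
    A ↦ ADA
    B ↦ D
    C ↦ CB
    D ↦ AA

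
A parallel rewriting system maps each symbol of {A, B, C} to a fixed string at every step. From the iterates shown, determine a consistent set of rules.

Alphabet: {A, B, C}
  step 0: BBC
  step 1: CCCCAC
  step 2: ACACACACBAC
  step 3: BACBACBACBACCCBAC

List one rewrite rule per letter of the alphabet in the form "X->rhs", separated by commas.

A->B, B->CC, C->AC

  step 2 ⇒ step 3: ACACACACBAC ⇒ B·AC·B·AC·B·AC·B·AC·CC·B·AC
    A ↦ B
    B ↦ CC
    C ↦ AC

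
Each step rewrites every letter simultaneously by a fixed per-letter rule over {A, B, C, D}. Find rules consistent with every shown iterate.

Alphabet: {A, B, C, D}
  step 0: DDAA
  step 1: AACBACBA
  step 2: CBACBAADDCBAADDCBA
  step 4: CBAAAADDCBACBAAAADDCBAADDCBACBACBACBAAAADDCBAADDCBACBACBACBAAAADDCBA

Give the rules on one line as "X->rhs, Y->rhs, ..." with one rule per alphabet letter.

A->CBA, B->D, C->AD, D->A

  step 1 ⇒ step 2: AACBACBA ⇒ CBA·CBA·AD·D·CBA·AD·D·CBA
    A ↦ CBA
    B ↦ D
    C ↦ AD
  step 0 ⇒ step 1: DDAA ⇒ A·A·CBA·CBA
    D ↦ A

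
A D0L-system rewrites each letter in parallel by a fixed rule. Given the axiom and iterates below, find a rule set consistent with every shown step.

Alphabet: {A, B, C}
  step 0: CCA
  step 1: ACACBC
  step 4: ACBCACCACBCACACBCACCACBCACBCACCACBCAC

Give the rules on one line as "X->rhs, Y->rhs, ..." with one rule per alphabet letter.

  step 0 ⇒ step 1: CCA ⇒ AC·AC·BC
    A ↦ BC
    C ↦ AC
    B ↦ C  (constrained at step 1)

A->BC, B->C, C->AC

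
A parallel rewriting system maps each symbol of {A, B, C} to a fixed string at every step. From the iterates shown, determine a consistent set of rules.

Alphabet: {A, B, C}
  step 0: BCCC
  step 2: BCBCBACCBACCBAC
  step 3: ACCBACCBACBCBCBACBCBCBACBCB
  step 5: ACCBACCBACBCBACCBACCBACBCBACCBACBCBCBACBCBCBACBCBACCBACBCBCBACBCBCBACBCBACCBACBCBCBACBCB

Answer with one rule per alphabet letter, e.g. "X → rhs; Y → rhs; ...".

A->B, B->AC, C->CB

  step 2 ⇒ step 3: BCBCBACCBACCBAC ⇒ AC·CB·AC·CB·AC·B·CB·CB·AC·B·CB·CB·AC·B·CB
    A ↦ B
    B ↦ AC
    C ↦ CB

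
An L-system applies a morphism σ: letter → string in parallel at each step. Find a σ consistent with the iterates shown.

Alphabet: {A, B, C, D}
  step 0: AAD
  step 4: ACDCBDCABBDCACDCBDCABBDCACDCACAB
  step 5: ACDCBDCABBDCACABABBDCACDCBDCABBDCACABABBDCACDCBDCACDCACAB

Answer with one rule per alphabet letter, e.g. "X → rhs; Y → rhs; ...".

  step 4 ⇒ step 5: ACDCBDCABBDCACDCBDCABBDCACDCACAB ⇒ AC·DC·B·DC·AB·B·DC·AC·AB·AB·B·DC·AC·DC·B·DC·AB·B·DC·AC·AB·AB·B·DC·AC·DC·B·DC·AC·DC·AC·AB
    A ↦ AC
    B ↦ AB
    C ↦ DC
    D ↦ B

A->AC, B->AB, C->DC, D->B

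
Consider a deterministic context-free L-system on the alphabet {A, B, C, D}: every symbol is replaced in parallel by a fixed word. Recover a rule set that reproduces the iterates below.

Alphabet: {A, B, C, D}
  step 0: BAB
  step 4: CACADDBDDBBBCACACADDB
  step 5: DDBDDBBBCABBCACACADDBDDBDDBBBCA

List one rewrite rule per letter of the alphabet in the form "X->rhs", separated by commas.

  step 4 ⇒ step 5: CACADDBDDBBBCACACADDB ⇒ D·DB·D·DB·B·B·CA·B·B·CA·CA·CA·D·DB·D·DB·D·DB·B·B·CA
    A ↦ DB
    B ↦ CA
    C ↦ D
    D ↦ B

A->DB, B->CA, C->D, D->B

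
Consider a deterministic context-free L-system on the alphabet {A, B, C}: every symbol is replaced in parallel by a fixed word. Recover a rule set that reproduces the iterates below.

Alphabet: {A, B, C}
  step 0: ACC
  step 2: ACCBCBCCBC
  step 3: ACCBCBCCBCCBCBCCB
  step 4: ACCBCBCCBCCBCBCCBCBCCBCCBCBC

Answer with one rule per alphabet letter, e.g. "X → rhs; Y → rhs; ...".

  step 3 ⇒ step 4: ACCBCBCCBCCBCBCCB ⇒ AC·CB·CB·C·CB·C·CB·CB·C·CB·CB·C·CB·C·CB·CB·C
    A ↦ AC
    B ↦ C
    C ↦ CB

A->AC, B->C, C->CB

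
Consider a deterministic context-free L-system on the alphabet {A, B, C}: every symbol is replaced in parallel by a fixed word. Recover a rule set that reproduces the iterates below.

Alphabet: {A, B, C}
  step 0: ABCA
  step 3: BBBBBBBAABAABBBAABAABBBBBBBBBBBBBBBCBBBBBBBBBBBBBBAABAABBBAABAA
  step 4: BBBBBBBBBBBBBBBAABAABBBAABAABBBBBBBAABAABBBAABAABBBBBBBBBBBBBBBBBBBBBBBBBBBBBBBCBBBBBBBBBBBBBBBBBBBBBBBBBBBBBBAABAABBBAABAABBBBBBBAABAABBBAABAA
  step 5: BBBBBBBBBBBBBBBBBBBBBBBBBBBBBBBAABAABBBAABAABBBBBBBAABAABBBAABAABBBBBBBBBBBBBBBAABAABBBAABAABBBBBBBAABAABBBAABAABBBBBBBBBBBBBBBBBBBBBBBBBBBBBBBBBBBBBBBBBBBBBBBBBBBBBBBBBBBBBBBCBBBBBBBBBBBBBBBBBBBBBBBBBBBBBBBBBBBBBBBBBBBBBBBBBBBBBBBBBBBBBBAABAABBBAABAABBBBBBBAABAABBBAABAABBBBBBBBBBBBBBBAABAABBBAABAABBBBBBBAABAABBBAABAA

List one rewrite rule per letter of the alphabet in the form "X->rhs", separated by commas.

A->BAA, B->BB, C->BCB

  step 4 ⇒ step 5: BBBBBBBBBBBBBBBAABAABBBAABAABBBBBBBAABAABBBAABAABBBBBBBBBBBBBBBBBBBBBBBBBBBBBBBCBBBBBBBBBBBBBBBBBBBBBBBBBBBBBBAABAABBBAABAABBBBBBBAABAABBBAABAA ⇒ BB·BB·BB·BB·BB·BB·BB·BB·BB·BB·BB·BB·BB·BB·BB·BAA·BAA·BB·BAA·BAA·BB·BB·BB·BAA·BAA·BB·BAA·BAA·BB·BB·BB·BB·BB·BB·BB·BAA·BAA·BB·BAA·BAA·BB·BB·BB·BAA·BAA·BB·BAA·BAA·BB·BB·BB·BB·BB·BB·BB·BB·BB·BB·BB·BB·BB·BB·BB·BB·BB·BB·BB·BB·BB·BB·BB·BB·BB·BB·BB·BB·BB·BB·BB·BCB·BB·BB·BB·BB·BB·BB·BB·BB·BB·BB·BB·BB·BB·BB·BB·BB·BB·BB·BB·BB·BB·BB·BB·BB·BB·BB·BB·BB·BB·BB·BAA·BAA·BB·BAA·BAA·BB·BB·BB·BAA·BAA·BB·BAA·BAA·BB·BB·BB·BB·BB·BB·BB·BAA·BAA·BB·BAA·BAA·BB·BB·BB·BAA·BAA·BB·BAA·BAA
    A ↦ BAA
    B ↦ BB
    C ↦ BCB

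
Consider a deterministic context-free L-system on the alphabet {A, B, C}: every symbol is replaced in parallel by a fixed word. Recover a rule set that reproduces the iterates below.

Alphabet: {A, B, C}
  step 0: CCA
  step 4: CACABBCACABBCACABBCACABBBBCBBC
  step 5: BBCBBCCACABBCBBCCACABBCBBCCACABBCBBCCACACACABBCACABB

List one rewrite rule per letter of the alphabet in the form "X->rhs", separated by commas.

A->C, B->CA, C->BB

  step 4 ⇒ step 5: CACABBCACABBCACABBCACABBBBCBBC ⇒ BB·C·BB·C·CA·CA·BB·C·BB·C·CA·CA·BB·C·BB·C·CA·CA·BB·C·BB·C·CA·CA·CA·CA·BB·CA·CA·BB
    A ↦ C
    B ↦ CA
    C ↦ BB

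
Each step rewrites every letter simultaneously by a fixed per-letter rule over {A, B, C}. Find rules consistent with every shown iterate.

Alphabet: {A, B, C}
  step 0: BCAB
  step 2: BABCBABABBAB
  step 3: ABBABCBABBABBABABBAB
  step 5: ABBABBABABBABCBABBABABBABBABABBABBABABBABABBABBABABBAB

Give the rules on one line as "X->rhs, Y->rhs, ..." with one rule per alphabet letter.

A->B, B->AB, C->CB

  step 2 ⇒ step 3: BABCBABABBAB ⇒ AB·B·AB·CB·AB·B·AB·B·AB·AB·B·AB
    A ↦ B
    B ↦ AB
    C ↦ CB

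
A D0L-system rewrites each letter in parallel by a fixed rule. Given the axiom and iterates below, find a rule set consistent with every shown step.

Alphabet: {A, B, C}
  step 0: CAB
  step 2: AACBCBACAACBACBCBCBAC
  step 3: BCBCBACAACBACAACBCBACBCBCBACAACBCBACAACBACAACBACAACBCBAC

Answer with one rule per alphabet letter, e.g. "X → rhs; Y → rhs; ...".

A->BC, B->AAC, C->BAC

  step 2 ⇒ step 3: AACBCBACAACBACBCBCBAC ⇒ BC·BC·BAC·AAC·BAC·AAC·BC·BAC·BC·BC·BAC·AAC·BC·BAC·AAC·BAC·AAC·BAC·AAC·BC·BAC
    A ↦ BC
    B ↦ AAC
    C ↦ BAC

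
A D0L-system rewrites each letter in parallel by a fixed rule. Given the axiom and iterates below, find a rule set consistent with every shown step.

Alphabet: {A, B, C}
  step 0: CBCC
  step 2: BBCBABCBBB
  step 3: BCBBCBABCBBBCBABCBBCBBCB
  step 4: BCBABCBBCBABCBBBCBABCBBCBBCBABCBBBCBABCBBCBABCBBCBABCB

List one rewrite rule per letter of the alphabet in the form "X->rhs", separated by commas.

  step 3 ⇒ step 4: BCBBCBABCBBBCBABCBBCBBCB ⇒ BCB·A·BCB·BCB·A·BCB·B·BCB·A·BCB·BCB·BCB·A·BCB·B·BCB·A·BCB·BCB·A·BCB·BCB·A·BCB
    A ↦ B
    B ↦ BCB
    C ↦ A

A->B, B->BCB, C->A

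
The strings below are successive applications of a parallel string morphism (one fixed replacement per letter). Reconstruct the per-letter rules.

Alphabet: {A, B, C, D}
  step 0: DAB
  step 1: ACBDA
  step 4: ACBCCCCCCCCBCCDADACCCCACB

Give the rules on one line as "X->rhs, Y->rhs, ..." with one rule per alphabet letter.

  step 0 ⇒ step 1: DAB ⇒ AC·B·DA
    A ↦ B
    B ↦ DA
    D ↦ AC
    C ↦ CC  (constrained at step 1)

A->B, B->DA, C->CC, D->AC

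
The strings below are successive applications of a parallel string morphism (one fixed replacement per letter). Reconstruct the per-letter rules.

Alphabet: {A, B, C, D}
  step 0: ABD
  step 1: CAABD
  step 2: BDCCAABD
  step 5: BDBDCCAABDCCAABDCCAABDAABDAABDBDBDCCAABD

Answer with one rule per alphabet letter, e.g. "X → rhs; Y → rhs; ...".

  step 1 ⇒ step 2: CAABD ⇒ BD·C·C·AA·BD
    A ↦ C
    B ↦ AA
    C ↦ BD
    D ↦ BD

A->C, B->AA, C->BD, D->BD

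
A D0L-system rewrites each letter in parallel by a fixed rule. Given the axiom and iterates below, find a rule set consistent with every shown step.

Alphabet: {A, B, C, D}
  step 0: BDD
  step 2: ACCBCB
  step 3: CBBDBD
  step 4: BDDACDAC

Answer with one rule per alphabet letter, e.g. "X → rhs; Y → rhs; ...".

  step 3 ⇒ step 4: CBBDBD ⇒ B·D·D·AC·D·AC
    B ↦ D
    C ↦ B
    D ↦ AC
  step 2 ⇒ step 3: ACCBCB ⇒ C·B·B·D·B·D
    A ↦ C

A->C, B->D, C->B, D->AC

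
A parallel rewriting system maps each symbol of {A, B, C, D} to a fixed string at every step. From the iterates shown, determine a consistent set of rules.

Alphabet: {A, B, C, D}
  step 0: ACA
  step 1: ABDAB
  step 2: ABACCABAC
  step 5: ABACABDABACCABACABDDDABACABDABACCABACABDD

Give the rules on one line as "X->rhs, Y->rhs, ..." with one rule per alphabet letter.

A->AB, B->AC, C->D, D->C

  step 1 ⇒ step 2: ABDAB ⇒ AB·AC·C·AB·AC
    A ↦ AB
    B ↦ AC
    D ↦ C
  step 0 ⇒ step 1: ACA ⇒ AB·D·AB
    C ↦ D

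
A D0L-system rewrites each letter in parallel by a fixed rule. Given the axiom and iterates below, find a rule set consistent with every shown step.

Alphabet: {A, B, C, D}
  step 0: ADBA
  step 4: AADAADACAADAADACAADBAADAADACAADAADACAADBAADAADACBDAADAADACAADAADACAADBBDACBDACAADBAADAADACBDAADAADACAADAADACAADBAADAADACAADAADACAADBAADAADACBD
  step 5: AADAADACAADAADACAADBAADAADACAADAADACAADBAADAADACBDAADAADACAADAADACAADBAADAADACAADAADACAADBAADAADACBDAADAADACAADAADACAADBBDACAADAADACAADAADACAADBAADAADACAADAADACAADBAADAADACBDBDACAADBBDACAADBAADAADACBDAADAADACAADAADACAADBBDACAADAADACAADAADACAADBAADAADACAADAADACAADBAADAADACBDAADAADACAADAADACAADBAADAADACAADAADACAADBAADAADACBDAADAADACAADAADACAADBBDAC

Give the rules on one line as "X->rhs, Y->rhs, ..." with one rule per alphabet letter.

A->AAD, B->BD, C->B, D->AC

  step 4 ⇒ step 5: AADAADACAADAADACAADBAADAADACAADAADACAADBAADAADACBDAADAADACAADAADACAADBBDACBDACAADBAADAADACBDAADAADACAADAADACAADBAADAADACAADAADACAADBAADAADACBD ⇒ AAD·AAD·AC·AAD·AAD·AC·AAD·B·AAD·AAD·AC·AAD·AAD·AC·AAD·B·AAD·AAD·AC·BD·AAD·AAD·AC·AAD·AAD·AC·AAD·B·AAD·AAD·AC·AAD·AAD·AC·AAD·B·AAD·AAD·AC·BD·AAD·AAD·AC·AAD·AAD·AC·AAD·B·BD·AC·AAD·AAD·AC·AAD·AAD·AC·AAD·B·AAD·AAD·AC·AAD·AAD·AC·AAD·B·AAD·AAD·AC·BD·BD·AC·AAD·B·BD·AC·AAD·B·AAD·AAD·AC·BD·AAD·AAD·AC·AAD·AAD·AC·AAD·B·BD·AC·AAD·AAD·AC·AAD·AAD·AC·AAD·B·AAD·AAD·AC·AAD·AAD·AC·AAD·B·AAD·AAD·AC·BD·AAD·AAD·AC·AAD·AAD·AC·AAD·B·AAD·AAD·AC·AAD·AAD·AC·AAD·B·AAD·AAD·AC·BD·AAD·AAD·AC·AAD·AAD·AC·AAD·B·BD·AC
    A ↦ AAD
    B ↦ BD
    C ↦ B
    D ↦ AC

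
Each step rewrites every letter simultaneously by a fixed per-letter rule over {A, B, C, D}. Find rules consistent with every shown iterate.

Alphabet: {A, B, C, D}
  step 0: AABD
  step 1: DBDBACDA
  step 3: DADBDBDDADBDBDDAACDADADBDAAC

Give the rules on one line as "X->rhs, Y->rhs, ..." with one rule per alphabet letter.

  step 0 ⇒ step 1: AABD ⇒ DB·DB·AC·DA
    A ↦ DB
    B ↦ AC
    D ↦ DA
    C ↦ D  (constrained at step 1)

A->DB, B->AC, C->D, D->DA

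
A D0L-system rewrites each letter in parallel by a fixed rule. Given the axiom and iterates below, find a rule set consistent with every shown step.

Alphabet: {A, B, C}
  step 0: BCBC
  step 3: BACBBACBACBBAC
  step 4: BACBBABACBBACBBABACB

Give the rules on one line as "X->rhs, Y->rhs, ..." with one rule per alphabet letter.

  step 3 ⇒ step 4: BACBBACBACBBAC ⇒ BA·C·B·BA·BA·C·B·BA·C·B·BA·BA·C·B
    A ↦ C
    B ↦ BA
    C ↦ B

A->C, B->BA, C->B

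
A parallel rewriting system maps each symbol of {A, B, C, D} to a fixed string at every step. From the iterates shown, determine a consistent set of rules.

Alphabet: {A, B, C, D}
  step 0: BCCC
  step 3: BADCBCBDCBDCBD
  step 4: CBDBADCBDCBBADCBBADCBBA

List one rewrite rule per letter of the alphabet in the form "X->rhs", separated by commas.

A->D, B->CB, C->D, D->BA

  step 3 ⇒ step 4: BADCBCBDCBDCBD ⇒ CB·D·BA·D·CB·D·CB·BA·D·CB·BA·D·CB·BA
    A ↦ D
    B ↦ CB
    C ↦ D
    D ↦ BA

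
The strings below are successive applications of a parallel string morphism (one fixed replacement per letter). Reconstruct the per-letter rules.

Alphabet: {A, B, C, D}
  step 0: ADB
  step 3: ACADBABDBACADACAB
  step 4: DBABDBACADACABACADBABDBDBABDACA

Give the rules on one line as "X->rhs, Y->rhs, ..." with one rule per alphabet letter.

A->D, B->ACA, C->BAB, D->B

  step 3 ⇒ step 4: ACADBABDBACADACAB ⇒ D·BAB·D·B·ACA·D·ACA·B·ACA·D·BAB·D·B·D·BAB·D·ACA
    A ↦ D
    B ↦ ACA
    C ↦ BAB
    D ↦ B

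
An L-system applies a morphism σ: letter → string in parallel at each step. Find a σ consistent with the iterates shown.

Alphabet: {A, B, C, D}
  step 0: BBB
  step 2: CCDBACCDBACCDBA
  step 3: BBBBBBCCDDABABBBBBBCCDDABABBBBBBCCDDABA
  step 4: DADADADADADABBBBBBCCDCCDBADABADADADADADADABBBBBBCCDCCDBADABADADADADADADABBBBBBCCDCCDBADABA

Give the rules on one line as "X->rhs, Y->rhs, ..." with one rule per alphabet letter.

A->BA, B->DA, C->BBB, D->CCD

  step 3 ⇒ step 4: BBBBBBCCDDABABBBBBBCCDDABABBBBBBCCDDABA ⇒ DA·DA·DA·DA·DA·DA·BBB·BBB·CCD·CCD·BA·DA·BA·DA·DA·DA·DA·DA·DA·BBB·BBB·CCD·CCD·BA·DA·BA·DA·DA·DA·DA·DA·DA·BBB·BBB·CCD·CCD·BA·DA·BA
    A ↦ BA
    B ↦ DA
    C ↦ BBB
    D ↦ CCD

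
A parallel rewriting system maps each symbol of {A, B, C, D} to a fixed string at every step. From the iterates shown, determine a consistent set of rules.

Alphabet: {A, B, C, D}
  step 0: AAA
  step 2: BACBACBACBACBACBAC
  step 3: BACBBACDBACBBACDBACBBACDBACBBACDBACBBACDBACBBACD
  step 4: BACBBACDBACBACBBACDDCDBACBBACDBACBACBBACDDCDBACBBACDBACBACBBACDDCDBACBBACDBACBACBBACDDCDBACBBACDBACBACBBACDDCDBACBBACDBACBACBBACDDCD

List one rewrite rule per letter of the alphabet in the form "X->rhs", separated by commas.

A->BB, B->BAC, C->ACD, D->DCD

  step 3 ⇒ step 4: BACBBACDBACBBACDBACBBACDBACBBACDBACBBACDBACBBACD ⇒ BAC·BB·ACD·BAC·BAC·BB·ACD·DCD·BAC·BB·ACD·BAC·BAC·BB·ACD·DCD·BAC·BB·ACD·BAC·BAC·BB·ACD·DCD·BAC·BB·ACD·BAC·BAC·BB·ACD·DCD·BAC·BB·ACD·BAC·BAC·BB·ACD·DCD·BAC·BB·ACD·BAC·BAC·BB·ACD·DCD
    A ↦ BB
    B ↦ BAC
    C ↦ ACD
    D ↦ DCD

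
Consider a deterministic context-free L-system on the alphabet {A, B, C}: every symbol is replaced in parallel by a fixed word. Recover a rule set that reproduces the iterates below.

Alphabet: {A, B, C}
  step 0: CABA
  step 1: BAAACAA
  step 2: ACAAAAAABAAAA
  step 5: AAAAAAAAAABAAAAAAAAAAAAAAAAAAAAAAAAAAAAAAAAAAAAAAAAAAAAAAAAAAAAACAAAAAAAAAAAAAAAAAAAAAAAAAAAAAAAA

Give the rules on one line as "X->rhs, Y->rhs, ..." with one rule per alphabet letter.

A->AA, B->AC, C->B

  step 1 ⇒ step 2: BAAACAA ⇒ AC·AA·AA·AA·B·AA·AA
    A ↦ AA
    B ↦ AC
    C ↦ B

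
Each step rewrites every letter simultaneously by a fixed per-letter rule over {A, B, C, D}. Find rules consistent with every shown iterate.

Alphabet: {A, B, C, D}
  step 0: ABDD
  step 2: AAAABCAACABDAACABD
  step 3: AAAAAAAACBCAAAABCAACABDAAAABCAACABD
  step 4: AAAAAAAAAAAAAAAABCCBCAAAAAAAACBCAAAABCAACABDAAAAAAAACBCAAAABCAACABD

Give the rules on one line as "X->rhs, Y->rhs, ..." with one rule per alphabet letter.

  step 3 ⇒ step 4: AAAAAAAACBCAAAABCAACABDAAAABCAACABD ⇒ AA·AA·AA·AA·AA·AA·AA·AA·BC·C·BC·AA·AA·AA·AA·C·BC·AA·AA·BC·AA·C·ABD·AA·AA·AA·AA·C·BC·AA·AA·BC·AA·C·ABD
    A ↦ AA
    B ↦ C
    C ↦ BC
    D ↦ ABD

A->AA, B->C, C->BC, D->ABD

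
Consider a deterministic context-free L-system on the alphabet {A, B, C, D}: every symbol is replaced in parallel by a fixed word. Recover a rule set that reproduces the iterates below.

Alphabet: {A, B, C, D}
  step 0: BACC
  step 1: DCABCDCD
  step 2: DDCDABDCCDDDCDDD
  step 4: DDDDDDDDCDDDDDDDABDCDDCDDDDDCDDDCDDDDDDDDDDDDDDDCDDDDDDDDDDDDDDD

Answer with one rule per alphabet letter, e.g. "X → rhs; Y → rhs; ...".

  step 1 ⇒ step 2: DCABCDCD ⇒ DD·CD·AB·DC·CD·DD·CD·DD
    A ↦ AB
    B ↦ DC
    C ↦ CD
    D ↦ DD

A->AB, B->DC, C->CD, D->DD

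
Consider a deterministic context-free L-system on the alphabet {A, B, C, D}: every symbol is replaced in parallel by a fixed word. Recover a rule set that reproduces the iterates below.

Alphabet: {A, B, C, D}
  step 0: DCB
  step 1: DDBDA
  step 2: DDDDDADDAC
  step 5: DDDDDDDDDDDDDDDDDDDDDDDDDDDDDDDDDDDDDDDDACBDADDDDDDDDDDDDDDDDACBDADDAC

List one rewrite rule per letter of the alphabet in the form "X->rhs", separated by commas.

A->AC, B->DA, C->B, D->DD

  step 1 ⇒ step 2: DDBDA ⇒ DD·DD·DA·DD·AC
    A ↦ AC
    B ↦ DA
    D ↦ DD
  step 0 ⇒ step 1: DCB ⇒ DD·B·DA
    C ↦ B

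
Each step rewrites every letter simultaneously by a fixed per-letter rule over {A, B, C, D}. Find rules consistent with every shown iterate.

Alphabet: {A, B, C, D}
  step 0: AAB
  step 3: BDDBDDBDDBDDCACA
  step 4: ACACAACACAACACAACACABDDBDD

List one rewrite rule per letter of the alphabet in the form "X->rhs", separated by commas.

  step 3 ⇒ step 4: BDDBDDBDDBDDCACA ⇒ A·CA·CA·A·CA·CA·A·CA·CA·A·CA·CA·B·DD·B·DD
    A ↦ DD
    B ↦ A
    C ↦ B
    D ↦ CA

A->DD, B->A, C->B, D->CA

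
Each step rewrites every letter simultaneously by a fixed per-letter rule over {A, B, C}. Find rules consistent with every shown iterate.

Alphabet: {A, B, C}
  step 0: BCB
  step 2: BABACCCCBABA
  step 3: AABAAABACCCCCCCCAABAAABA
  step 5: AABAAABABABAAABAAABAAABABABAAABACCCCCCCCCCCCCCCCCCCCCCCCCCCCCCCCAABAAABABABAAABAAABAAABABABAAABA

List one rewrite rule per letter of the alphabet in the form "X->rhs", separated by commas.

  step 2 ⇒ step 3: BABACCCCBABA ⇒ AA·BA·AA·BA·CC·CC·CC·CC·AA·BA·AA·BA
    A ↦ BA
    B ↦ AA
    C ↦ CC

A->BA, B->AA, C->CC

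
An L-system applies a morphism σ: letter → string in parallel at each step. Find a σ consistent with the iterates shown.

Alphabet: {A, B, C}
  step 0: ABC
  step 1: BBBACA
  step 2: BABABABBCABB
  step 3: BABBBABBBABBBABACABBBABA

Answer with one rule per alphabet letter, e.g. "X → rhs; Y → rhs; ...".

A->BB, B->BA, C->CA

  step 2 ⇒ step 3: BABABABBCABB ⇒ BA·BB·BA·BB·BA·BB·BA·BA·CA·BB·BA·BA
    A ↦ BB
    B ↦ BA
    C ↦ CA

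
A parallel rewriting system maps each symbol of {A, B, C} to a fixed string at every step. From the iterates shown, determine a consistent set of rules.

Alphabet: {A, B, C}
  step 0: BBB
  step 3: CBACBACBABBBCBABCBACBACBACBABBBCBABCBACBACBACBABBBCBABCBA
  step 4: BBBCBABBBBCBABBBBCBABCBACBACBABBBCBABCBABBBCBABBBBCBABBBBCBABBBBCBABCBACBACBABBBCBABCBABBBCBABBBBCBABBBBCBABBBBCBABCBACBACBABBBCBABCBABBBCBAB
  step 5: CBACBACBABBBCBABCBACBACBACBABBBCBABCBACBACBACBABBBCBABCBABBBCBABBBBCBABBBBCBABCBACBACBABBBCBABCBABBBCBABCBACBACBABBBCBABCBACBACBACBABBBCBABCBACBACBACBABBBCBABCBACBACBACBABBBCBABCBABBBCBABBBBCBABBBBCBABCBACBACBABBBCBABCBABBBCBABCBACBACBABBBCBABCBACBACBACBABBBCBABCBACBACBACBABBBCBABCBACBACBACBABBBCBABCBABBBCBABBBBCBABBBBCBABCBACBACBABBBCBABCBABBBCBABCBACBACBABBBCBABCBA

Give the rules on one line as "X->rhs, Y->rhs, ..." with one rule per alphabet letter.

A->B, B->CBA, C->BBB

  step 4 ⇒ step 5: BBBCBABBBBCBABBBBCBABCBACBACBABBBCBABCBABBBCBABBBBCBABBBBCBABBBBCBABCBACBACBABBBCBABCBABBBCBABBBBCBABBBBCBABBBBCBABCBACBACBABBBCBABCBABBBCBAB ⇒ CBA·CBA·CBA·BBB·CBA·B·CBA·CBA·CBA·CBA·BBB·CBA·B·CBA·CBA·CBA·CBA·BBB·CBA·B·CBA·BBB·CBA·B·BBB·CBA·B·BBB·CBA·B·CBA·CBA·CBA·BBB·CBA·B·CBA·BBB·CBA·B·CBA·CBA·CBA·BBB·CBA·B·CBA·CBA·CBA·CBA·BBB·CBA·B·CBA·CBA·CBA·CBA·BBB·CBA·B·CBA·CBA·CBA·CBA·BBB·CBA·B·CBA·BBB·CBA·B·BBB·CBA·B·BBB·CBA·B·CBA·CBA·CBA·BBB·CBA·B·CBA·BBB·CBA·B·CBA·CBA·CBA·BBB·CBA·B·CBA·CBA·CBA·CBA·BBB·CBA·B·CBA·CBA·CBA·CBA·BBB·CBA·B·CBA·CBA·CBA·CBA·BBB·CBA·B·CBA·BBB·CBA·B·BBB·CBA·B·BBB·CBA·B·CBA·CBA·CBA·BBB·CBA·B·CBA·BBB·CBA·B·CBA·CBA·CBA·BBB·CBA·B·CBA
    A ↦ B
    B ↦ CBA
    C ↦ BBB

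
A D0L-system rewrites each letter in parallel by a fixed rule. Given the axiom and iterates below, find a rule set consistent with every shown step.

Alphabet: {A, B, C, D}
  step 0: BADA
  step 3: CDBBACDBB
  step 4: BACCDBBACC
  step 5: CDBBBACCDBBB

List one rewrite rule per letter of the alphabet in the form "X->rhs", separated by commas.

A->DB, B->C, C->B, D->A

  step 4 ⇒ step 5: BACCDBBACC ⇒ C·DB·B·B·A·C·C·DB·B·B
    A ↦ DB
    B ↦ C
    C ↦ B
    D ↦ A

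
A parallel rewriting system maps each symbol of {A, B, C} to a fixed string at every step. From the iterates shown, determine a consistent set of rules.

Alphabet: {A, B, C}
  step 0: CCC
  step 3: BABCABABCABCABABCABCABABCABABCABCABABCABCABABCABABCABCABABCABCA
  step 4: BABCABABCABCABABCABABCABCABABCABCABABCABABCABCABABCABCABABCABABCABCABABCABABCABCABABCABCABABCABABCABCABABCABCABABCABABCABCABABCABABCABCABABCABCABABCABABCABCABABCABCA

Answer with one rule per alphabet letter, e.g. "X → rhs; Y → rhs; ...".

  step 3 ⇒ step 4: BABCABABCABCABABCABCABABCABABCABCABABCABCABABCABABCABCABABCABCA ⇒ BA·BCA·BA·BCA·BCA·BA·BCA·BA·BCA·BCA·BA·BCA·BCA·BA·BCA·BA·BCA·BCA·BA·BCA·BCA·BA·BCA·BA·BCA·BCA·BA·BCA·BA·BCA·BCA·BA·BCA·BCA·BA·BCA·BA·BCA·BCA·BA·BCA·BCA·BA·BCA·BA·BCA·BCA·BA·BCA·BA·BCA·BCA·BA·BCA·BCA·BA·BCA·BA·BCA·BCA·BA·BCA·BCA
    A ↦ BCA
    B ↦ BA
    C ↦ BCA

A->BCA, B->BA, C->BCA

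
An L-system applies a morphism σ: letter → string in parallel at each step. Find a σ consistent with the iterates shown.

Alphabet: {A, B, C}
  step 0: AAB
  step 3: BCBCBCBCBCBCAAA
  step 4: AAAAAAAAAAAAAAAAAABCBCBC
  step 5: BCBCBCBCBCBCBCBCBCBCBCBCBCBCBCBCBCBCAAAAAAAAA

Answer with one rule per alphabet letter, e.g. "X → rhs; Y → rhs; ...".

  step 4 ⇒ step 5: AAAAAAAAAAAAAAAAAABCBCBC ⇒ BC·BC·BC·BC·BC·BC·BC·BC·BC·BC·BC·BC·BC·BC·BC·BC·BC·BC·A·AA·A·AA·A·AA
    A ↦ BC
    B ↦ A
    C ↦ AA

A->BC, B->A, C->AA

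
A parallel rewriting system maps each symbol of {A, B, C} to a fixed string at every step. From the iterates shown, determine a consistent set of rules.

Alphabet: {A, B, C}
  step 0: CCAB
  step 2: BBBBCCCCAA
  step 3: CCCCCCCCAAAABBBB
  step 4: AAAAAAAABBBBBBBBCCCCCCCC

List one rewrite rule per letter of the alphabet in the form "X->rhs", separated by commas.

  step 3 ⇒ step 4: CCCCCCCCAAAABBBB ⇒ A·A·A·A·A·A·A·A·BB·BB·BB·BB·CC·CC·CC·CC
    A ↦ BB
    B ↦ CC
    C ↦ A

A->BB, B->CC, C->A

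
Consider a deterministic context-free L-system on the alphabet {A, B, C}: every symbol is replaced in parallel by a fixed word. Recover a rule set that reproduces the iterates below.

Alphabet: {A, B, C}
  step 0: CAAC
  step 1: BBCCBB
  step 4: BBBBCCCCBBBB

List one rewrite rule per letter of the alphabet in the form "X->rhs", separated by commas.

A->C, B->A, C->BB

  step 0 ⇒ step 1: CAAC ⇒ BB·C·C·BB
    A ↦ C
    C ↦ BB
    B ↦ A  (constrained at step 1)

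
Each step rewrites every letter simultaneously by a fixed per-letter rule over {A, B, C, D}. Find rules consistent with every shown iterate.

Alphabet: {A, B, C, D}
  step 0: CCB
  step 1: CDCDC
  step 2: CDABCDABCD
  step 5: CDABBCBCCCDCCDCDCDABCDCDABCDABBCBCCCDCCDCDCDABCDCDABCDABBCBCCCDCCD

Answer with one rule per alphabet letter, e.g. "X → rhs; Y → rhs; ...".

  step 1 ⇒ step 2: CDCDC ⇒ CD·AB·CD·AB·CD
    C ↦ CD
    D ↦ AB
    A ↦ BCB  (constrained at step 2)
  step 0 ⇒ step 1: CCB ⇒ CD·CD·C
    B ↦ C

A->BCB, B->C, C->CD, D->AB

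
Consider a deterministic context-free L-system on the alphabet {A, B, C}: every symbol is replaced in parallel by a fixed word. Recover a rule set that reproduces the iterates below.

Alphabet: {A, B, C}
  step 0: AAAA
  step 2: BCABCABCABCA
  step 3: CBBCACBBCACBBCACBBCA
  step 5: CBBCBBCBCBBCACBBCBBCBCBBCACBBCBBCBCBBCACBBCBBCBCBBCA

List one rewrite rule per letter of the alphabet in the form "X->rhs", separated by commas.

  step 2 ⇒ step 3: BCABCABCABCA ⇒ CB·B·CA·CB·B·CA·CB·B·CA·CB·B·CA
    A ↦ CA
    B ↦ CB
    C ↦ B

A->CA, B->CB, C->B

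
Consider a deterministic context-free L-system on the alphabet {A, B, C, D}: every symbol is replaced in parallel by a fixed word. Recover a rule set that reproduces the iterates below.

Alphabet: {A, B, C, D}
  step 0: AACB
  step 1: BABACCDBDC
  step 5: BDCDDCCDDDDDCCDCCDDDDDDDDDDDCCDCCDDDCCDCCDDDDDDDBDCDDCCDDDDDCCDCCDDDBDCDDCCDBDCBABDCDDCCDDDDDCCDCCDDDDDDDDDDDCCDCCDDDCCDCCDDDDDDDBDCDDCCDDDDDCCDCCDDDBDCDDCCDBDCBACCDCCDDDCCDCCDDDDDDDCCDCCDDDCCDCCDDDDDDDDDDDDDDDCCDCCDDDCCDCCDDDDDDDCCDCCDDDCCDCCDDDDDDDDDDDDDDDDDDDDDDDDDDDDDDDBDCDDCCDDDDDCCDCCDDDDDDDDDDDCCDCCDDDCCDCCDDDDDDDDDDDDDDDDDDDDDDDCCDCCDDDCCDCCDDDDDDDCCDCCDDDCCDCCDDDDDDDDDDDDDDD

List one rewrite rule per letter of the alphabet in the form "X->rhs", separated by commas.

A->BA, B->BDC, C->CCD, D->DD

  step 0 ⇒ step 1: AACB ⇒ BA·BA·CCD·BDC
    A ↦ BA
    B ↦ BDC
    C ↦ CCD
    D ↦ DD  (constrained at step 1)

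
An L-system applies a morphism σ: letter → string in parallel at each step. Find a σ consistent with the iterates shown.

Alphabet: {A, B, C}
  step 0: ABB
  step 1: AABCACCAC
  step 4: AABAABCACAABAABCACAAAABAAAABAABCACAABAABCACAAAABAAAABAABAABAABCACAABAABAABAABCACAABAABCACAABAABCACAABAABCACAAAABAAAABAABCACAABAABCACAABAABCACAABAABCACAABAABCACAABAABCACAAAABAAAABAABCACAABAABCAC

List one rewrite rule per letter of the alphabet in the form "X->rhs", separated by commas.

A->AAB, B->CAC, C->AA

  step 0 ⇒ step 1: ABB ⇒ AAB·CAC·CAC
    A ↦ AAB
    B ↦ CAC
    C ↦ AA  (constrained at step 1)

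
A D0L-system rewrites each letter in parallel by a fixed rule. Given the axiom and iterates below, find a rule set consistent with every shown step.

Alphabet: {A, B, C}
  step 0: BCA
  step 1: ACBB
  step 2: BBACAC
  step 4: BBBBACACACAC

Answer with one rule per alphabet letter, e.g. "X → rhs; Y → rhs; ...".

A->B, B->AC, C->B

  step 1 ⇒ step 2: ACBB ⇒ B·B·AC·AC
    A ↦ B
    B ↦ AC
    C ↦ B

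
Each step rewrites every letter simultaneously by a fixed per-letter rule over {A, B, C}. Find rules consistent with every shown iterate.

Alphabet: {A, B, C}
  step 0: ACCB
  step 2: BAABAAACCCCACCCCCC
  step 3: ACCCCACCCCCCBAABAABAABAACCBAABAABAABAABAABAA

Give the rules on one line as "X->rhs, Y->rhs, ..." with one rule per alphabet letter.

  step 2 ⇒ step 3: BAABAAACCCCACCCCCC ⇒ A·CC·CC·A·CC·CC·CC·BAA·BAA·BAA·BAA·CC·BAA·BAA·BAA·BAA·BAA·BAA
    A ↦ CC
    B ↦ A
    C ↦ BAA

A->CC, B->A, C->BAA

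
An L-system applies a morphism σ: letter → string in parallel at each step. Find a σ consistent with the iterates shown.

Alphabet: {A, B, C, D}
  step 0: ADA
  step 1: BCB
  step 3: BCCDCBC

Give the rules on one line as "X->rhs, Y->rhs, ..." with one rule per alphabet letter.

A->B, B->AD, C->DC, D->C

  step 0 ⇒ step 1: ADA ⇒ B·C·B
    A ↦ B
    D ↦ C
    B ↦ AD  (constrained at step 1)
    C ↦ DC  (constrained at step 1)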